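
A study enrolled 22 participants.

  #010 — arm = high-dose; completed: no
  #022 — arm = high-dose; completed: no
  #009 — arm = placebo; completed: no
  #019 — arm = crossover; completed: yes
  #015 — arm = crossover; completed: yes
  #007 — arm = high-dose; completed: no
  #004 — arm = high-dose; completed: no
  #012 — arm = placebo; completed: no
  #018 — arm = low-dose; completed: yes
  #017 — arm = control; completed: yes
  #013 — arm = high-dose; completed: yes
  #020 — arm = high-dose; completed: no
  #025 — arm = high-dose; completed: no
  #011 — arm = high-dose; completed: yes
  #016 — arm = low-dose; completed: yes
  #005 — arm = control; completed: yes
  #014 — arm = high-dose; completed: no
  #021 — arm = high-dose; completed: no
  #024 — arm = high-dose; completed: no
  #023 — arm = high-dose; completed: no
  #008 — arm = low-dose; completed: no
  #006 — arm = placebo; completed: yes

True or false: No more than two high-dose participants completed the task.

Truth condition: |A ∩ B| ≤ 2.
A (the restrictor) = {#010, #022, #007, #004, #013, #020, #025, #011, #014, #021, #024, #023}, |A| = 12.
A ∩ B = {#013, #011}, so |A ∩ B| = 2.
|A ∩ B| = 2, so the statement is true.

True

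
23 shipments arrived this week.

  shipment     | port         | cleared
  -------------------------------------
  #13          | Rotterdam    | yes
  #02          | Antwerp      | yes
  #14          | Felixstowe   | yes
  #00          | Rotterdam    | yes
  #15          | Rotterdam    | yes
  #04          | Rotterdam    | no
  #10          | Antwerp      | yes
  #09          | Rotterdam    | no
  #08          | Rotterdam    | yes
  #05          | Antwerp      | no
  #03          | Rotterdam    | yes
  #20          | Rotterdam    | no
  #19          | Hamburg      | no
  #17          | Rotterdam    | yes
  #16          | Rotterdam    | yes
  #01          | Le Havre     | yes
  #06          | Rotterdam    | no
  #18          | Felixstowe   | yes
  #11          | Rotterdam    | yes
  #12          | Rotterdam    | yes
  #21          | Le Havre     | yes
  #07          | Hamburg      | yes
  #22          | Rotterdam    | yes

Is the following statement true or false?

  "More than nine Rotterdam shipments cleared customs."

The determiner here denotes the relation: |A ∩ B| > 9.
A (the restrictor) = {#13, #00, #15, #04, #09, #08, #03, #20, #17, #16, #06, #11, #12, #22}, |A| = 14.
A ∩ B = {#13, #00, #15, #08, #03, #17, #16, #11, #12, #22}, so |A ∩ B| = 10.
|A ∩ B| = 10, so the statement is true.

True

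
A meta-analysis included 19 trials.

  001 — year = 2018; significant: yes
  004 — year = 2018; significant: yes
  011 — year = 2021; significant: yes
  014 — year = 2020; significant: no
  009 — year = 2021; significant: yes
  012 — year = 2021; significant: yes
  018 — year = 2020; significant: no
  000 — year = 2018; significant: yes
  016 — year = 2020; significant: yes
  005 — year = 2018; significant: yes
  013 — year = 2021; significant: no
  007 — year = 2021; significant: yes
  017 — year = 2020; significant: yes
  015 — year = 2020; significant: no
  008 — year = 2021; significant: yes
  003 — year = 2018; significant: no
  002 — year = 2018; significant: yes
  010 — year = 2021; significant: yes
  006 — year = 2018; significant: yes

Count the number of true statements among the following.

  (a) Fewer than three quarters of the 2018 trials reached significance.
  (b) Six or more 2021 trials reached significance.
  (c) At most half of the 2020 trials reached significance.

(a) 2018: |A| = 7, |A ∩ B| = 6; needs |A ∩ B| / |A| < 3/4 — false.
(b) 2021: |A| = 7, |A ∩ B| = 6; needs |A ∩ B| ≥ 6 — true.
(c) 2020: |A| = 5, |A ∩ B| = 2; needs |A ∩ B| ≤ |A ∖ B| — true.

2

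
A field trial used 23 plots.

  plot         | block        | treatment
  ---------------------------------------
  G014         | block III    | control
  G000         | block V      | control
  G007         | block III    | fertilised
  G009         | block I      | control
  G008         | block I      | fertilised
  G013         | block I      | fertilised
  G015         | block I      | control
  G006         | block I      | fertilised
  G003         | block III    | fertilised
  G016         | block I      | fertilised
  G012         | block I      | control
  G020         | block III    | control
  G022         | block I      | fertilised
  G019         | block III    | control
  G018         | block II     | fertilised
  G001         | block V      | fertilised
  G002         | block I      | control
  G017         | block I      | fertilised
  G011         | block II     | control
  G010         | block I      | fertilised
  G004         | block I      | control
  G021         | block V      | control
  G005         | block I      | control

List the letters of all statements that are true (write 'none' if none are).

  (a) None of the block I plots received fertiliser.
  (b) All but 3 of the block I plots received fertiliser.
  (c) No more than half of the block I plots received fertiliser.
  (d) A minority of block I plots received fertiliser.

|A| = 13, |A ∩ B| = 7, |A ∖ B| = 6.
(a) A ∩ B = ∅ (|A ∩ B| = 0): fails.
(b) |A ∖ B| = 3: fails.
(c) |A ∩ B| ≤ |A ∖ B|: fails.
(d) |A ∩ B| < |A ∖ B|: fails.

none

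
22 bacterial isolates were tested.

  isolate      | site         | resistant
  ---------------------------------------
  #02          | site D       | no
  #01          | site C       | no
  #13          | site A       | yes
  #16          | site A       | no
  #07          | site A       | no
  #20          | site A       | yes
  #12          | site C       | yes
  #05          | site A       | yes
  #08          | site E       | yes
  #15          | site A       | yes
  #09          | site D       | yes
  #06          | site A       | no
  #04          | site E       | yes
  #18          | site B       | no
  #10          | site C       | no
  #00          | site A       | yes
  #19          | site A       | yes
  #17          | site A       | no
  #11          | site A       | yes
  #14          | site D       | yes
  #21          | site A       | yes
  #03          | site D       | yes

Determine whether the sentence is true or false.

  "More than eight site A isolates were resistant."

False

The determiner here denotes the relation: |A ∩ B| > 8.
A (the restrictor) = {#13, #16, #07, #20, #05, #15, #06, #00, #19, #17, #11, #21}, |A| = 12.
A ∩ B = {#13, #20, #05, #15, #00, #19, #11, #21}, so |A ∩ B| = 8.
|A ∩ B| = 8, so the statement is false.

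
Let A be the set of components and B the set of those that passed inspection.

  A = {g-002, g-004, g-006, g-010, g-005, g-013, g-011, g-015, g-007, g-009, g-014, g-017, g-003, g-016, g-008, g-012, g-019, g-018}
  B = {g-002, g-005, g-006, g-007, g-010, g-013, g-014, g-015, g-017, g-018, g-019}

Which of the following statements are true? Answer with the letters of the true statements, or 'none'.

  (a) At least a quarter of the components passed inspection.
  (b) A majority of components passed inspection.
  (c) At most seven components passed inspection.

(a), (b)

|A| = 18, |A ∩ B| = 11, |A ∖ B| = 7.
(a) |A ∩ B| / |A| ≥ 1/4: holds.
(b) |A ∩ B| > |A ∖ B|: holds.
(c) |A ∩ B| ≤ 7: fails.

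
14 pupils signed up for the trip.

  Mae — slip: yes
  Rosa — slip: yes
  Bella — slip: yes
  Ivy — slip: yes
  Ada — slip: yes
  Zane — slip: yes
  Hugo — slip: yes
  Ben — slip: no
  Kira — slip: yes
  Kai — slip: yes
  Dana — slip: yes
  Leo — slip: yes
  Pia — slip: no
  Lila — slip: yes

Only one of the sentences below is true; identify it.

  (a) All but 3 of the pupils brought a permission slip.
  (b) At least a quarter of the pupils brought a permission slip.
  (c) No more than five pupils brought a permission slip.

(b)

|A| = 14, |A ∩ B| = 12, |A ∖ B| = 2.
(a) requires |A ∖ B| = 3: false.
(b) requires |A ∩ B| / |A| ≥ 1/4: true.
(c) requires |A ∩ B| ≤ 5: false.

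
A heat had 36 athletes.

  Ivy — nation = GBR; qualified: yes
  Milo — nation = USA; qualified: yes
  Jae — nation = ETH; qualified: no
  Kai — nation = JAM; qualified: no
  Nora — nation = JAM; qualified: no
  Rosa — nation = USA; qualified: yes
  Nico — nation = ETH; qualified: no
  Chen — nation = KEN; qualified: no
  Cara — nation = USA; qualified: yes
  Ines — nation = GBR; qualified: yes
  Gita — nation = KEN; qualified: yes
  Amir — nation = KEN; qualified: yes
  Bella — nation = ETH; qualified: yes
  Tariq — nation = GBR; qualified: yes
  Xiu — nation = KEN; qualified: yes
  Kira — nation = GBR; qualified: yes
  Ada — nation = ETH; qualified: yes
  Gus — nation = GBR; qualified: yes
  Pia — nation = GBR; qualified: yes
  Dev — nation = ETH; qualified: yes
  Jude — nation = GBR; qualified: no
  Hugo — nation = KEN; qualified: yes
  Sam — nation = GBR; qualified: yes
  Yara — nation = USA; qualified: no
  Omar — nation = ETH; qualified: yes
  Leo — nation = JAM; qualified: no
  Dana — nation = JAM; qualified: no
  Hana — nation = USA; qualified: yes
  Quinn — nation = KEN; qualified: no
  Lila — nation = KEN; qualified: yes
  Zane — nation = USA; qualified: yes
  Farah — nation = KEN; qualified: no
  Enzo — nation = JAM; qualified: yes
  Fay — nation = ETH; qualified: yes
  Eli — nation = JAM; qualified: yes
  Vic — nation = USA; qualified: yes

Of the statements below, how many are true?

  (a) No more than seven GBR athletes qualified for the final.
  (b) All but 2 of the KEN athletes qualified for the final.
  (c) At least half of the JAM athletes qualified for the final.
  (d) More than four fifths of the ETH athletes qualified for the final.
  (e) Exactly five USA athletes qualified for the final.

(a) GBR: |A| = 8, |A ∩ B| = 7; needs |A ∩ B| ≤ 7 — true.
(b) KEN: |A| = 8, |A ∩ B| = 5; needs |A ∖ B| = 2 — false.
(c) JAM: |A| = 6, |A ∩ B| = 2; needs |A ∩ B| ≥ |A ∖ B| — false.
(d) ETH: |A| = 7, |A ∩ B| = 5; needs |A ∩ B| / |A| > 4/5 — false.
(e) USA: |A| = 7, |A ∩ B| = 6; needs |A ∩ B| = 5 — false.

1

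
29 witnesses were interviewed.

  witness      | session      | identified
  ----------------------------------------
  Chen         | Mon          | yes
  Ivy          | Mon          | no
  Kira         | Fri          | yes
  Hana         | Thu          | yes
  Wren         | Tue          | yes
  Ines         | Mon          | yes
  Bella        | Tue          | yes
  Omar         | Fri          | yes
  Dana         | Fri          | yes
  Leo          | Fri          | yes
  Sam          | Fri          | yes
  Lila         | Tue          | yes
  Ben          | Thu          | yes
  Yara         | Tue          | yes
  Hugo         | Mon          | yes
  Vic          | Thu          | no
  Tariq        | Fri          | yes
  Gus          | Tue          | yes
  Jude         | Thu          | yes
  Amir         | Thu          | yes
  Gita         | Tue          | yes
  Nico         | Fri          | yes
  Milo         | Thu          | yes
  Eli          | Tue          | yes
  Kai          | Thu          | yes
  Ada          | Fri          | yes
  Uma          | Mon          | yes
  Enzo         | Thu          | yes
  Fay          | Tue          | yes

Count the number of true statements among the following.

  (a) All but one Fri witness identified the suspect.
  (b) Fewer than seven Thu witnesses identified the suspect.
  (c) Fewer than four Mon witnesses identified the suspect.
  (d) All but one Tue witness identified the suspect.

(a) Fri: |A| = 8, |A ∩ B| = 8; needs |A ∖ B| = 1 — false.
(b) Thu: |A| = 8, |A ∩ B| = 7; needs |A ∩ B| < 7 — false.
(c) Mon: |A| = 5, |A ∩ B| = 4; needs |A ∩ B| < 4 — false.
(d) Tue: |A| = 8, |A ∩ B| = 8; needs |A ∖ B| = 1 — false.

0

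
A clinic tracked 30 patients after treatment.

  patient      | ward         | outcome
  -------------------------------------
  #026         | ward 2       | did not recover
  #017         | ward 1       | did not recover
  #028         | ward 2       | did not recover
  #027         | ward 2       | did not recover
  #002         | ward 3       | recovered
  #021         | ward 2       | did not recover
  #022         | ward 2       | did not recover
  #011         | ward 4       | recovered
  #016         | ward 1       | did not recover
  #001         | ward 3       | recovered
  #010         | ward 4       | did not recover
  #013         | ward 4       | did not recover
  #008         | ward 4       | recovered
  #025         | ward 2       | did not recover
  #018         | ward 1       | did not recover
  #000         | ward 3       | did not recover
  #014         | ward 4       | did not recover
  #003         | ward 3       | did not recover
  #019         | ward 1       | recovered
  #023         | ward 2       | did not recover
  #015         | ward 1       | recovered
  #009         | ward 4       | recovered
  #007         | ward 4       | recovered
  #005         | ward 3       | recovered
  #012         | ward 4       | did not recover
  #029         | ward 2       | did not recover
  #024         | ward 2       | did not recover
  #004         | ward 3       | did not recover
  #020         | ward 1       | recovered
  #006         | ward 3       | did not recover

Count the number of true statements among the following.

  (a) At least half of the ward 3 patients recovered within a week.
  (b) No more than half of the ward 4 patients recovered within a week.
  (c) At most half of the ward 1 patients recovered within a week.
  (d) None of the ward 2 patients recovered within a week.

(a) ward 3: |A| = 7, |A ∩ B| = 3; needs |A ∩ B| ≥ |A ∖ B| — false.
(b) ward 4: |A| = 8, |A ∩ B| = 4; needs |A ∩ B| ≤ |A ∖ B| — true.
(c) ward 1: |A| = 6, |A ∩ B| = 3; needs |A ∩ B| ≤ |A ∖ B| — true.
(d) ward 2: |A| = 9, |A ∩ B| = 0; needs A ∩ B = ∅ (|A ∩ B| = 0) — true.

3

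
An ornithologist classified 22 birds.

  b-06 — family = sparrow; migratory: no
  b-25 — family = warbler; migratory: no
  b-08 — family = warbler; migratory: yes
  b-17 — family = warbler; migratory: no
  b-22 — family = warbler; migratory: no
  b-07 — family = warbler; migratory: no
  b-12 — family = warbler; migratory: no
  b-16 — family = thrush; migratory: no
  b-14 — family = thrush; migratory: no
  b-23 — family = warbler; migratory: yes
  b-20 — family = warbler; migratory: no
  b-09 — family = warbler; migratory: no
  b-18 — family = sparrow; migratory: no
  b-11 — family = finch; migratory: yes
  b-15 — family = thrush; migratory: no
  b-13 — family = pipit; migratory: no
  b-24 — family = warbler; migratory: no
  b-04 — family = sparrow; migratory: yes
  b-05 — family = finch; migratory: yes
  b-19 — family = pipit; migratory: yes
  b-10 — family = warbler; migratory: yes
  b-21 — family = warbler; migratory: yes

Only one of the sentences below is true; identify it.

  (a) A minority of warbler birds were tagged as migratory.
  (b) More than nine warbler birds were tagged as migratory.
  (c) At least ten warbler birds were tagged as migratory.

|A| = 12, |A ∩ B| = 4, |A ∖ B| = 8.
(a) requires |A ∩ B| < |A ∖ B|: true.
(b) requires |A ∩ B| > 9: false.
(c) requires |A ∩ B| ≥ 10: false.

(a)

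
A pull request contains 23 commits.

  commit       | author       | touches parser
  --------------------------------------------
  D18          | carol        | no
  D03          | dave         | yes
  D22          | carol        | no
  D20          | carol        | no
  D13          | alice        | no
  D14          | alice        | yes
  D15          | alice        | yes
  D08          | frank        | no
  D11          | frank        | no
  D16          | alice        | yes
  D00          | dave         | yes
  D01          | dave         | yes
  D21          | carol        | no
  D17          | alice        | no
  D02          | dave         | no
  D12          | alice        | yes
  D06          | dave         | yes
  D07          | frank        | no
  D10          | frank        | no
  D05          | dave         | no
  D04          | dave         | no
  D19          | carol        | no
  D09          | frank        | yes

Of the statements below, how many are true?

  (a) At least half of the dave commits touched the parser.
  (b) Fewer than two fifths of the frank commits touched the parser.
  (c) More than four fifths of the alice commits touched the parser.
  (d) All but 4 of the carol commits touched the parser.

(a) dave: |A| = 7, |A ∩ B| = 4; needs |A ∩ B| ≥ |A ∖ B| — true.
(b) frank: |A| = 5, |A ∩ B| = 1; needs |A ∩ B| / |A| < 2/5 — true.
(c) alice: |A| = 6, |A ∩ B| = 4; needs |A ∩ B| / |A| > 4/5 — false.
(d) carol: |A| = 5, |A ∩ B| = 0; needs |A ∖ B| = 4 — false.

2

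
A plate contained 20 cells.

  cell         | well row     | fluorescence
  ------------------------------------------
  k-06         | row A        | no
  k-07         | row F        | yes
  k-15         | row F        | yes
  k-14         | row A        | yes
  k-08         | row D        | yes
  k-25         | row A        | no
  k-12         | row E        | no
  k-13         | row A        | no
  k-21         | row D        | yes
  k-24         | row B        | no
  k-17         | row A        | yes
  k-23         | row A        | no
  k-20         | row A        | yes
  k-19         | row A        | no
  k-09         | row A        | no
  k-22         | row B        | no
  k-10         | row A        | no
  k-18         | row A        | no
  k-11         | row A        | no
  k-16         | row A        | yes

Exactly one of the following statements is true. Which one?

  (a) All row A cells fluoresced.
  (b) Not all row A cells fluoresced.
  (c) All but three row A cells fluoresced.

|A| = 13, |A ∩ B| = 4, |A ∖ B| = 9.
(a) requires A ⊆ B, i.e. every element of A is in B (|A ∖ B| = 0): false.
(b) requires A ⊄ B (|A ∖ B| ≥ 1): true.
(c) requires |A ∖ B| = 3: false.

(b)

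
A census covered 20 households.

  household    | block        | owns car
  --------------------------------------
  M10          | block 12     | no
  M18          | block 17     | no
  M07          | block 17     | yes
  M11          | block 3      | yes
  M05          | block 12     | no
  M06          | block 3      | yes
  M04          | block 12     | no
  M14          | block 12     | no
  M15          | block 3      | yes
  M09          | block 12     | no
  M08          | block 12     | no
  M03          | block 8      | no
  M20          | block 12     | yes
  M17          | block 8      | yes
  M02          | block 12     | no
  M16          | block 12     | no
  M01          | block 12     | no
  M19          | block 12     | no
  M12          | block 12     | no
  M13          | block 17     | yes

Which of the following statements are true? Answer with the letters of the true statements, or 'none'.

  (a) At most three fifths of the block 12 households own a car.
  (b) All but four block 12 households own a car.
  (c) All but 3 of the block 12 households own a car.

(a)

|A| = 12, |A ∩ B| = 1, |A ∖ B| = 11.
(a) |A ∩ B| / |A| ≤ 3/5: holds.
(b) |A ∖ B| = 4: fails.
(c) |A ∖ B| = 3: fails.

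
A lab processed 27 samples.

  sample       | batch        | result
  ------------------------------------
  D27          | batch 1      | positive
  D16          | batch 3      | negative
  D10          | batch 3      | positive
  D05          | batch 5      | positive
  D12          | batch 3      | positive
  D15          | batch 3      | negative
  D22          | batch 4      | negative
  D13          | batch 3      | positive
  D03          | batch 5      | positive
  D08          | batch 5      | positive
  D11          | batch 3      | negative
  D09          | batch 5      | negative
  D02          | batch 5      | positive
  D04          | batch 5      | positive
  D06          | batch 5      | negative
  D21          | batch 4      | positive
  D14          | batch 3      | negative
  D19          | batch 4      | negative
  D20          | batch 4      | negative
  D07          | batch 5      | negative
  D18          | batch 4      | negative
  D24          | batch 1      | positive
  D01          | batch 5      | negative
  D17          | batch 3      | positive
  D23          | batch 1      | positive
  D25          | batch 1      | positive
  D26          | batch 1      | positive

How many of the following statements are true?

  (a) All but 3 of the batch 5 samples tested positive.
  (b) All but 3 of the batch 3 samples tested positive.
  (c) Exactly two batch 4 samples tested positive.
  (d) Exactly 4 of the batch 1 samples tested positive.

0

(a) batch 5: |A| = 9, |A ∩ B| = 5; needs |A ∖ B| = 3 — false.
(b) batch 3: |A| = 8, |A ∩ B| = 4; needs |A ∖ B| = 3 — false.
(c) batch 4: |A| = 5, |A ∩ B| = 1; needs |A ∩ B| = 2 — false.
(d) batch 1: |A| = 5, |A ∩ B| = 5; needs |A ∩ B| = 4 — false.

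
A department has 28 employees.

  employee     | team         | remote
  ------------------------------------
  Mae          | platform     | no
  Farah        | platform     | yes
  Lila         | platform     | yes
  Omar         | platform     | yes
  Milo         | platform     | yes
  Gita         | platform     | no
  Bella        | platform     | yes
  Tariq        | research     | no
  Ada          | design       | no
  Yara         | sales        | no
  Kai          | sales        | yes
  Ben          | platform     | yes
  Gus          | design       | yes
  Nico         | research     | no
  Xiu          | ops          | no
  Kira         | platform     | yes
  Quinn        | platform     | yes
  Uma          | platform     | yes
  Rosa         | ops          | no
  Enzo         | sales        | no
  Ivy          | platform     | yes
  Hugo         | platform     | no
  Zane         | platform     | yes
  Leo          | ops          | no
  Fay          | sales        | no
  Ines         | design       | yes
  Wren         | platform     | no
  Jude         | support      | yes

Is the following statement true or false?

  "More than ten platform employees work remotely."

True

The determiner here denotes the relation: |A ∩ B| > 10.
|A| = 15, |A ∩ B| = 11, |A ∖ B| = 4.
|A ∩ B| = 11, so the statement is true.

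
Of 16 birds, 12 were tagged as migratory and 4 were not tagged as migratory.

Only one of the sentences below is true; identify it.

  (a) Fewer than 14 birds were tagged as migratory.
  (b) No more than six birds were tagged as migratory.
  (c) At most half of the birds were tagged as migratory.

(a)

|A| = 16, |A ∩ B| = 12, |A ∖ B| = 4.
(a) requires |A ∩ B| < 14: true.
(b) requires |A ∩ B| ≤ 6: false.
(c) requires |A ∩ B| ≤ |A ∖ B|: false.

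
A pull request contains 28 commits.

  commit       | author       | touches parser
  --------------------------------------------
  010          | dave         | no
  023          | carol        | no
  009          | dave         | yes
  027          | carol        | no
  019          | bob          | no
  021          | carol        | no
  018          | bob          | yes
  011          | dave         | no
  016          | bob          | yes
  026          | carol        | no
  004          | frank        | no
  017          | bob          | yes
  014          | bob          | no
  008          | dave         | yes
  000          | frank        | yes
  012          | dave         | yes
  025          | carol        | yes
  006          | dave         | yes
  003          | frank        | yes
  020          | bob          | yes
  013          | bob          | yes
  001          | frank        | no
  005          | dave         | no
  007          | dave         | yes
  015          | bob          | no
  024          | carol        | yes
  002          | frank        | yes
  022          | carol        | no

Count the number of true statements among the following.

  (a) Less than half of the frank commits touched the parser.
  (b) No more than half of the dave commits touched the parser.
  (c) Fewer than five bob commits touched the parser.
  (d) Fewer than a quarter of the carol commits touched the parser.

0

(a) frank: |A| = 5, |A ∩ B| = 3; needs |A ∩ B| < |A ∖ B| — false.
(b) dave: |A| = 8, |A ∩ B| = 5; needs |A ∩ B| ≤ |A ∖ B| — false.
(c) bob: |A| = 8, |A ∩ B| = 5; needs |A ∩ B| < 5 — false.
(d) carol: |A| = 7, |A ∩ B| = 2; needs |A ∩ B| / |A| < 1/4 — false.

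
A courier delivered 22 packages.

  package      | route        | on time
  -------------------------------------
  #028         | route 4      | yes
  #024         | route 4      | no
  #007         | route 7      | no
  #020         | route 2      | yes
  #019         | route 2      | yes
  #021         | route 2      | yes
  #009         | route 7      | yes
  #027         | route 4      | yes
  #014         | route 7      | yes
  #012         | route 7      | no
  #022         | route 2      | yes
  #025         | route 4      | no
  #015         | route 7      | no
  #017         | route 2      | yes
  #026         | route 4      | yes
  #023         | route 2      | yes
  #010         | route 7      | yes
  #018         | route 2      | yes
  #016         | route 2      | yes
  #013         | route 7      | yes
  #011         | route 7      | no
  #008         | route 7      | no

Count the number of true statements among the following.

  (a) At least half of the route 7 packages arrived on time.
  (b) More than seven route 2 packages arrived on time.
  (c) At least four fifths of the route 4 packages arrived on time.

1

(a) route 7: |A| = 9, |A ∩ B| = 4; needs |A ∩ B| ≥ |A ∖ B| — false.
(b) route 2: |A| = 8, |A ∩ B| = 8; needs |A ∩ B| > 7 — true.
(c) route 4: |A| = 5, |A ∩ B| = 3; needs |A ∩ B| / |A| ≥ 4/5 — false.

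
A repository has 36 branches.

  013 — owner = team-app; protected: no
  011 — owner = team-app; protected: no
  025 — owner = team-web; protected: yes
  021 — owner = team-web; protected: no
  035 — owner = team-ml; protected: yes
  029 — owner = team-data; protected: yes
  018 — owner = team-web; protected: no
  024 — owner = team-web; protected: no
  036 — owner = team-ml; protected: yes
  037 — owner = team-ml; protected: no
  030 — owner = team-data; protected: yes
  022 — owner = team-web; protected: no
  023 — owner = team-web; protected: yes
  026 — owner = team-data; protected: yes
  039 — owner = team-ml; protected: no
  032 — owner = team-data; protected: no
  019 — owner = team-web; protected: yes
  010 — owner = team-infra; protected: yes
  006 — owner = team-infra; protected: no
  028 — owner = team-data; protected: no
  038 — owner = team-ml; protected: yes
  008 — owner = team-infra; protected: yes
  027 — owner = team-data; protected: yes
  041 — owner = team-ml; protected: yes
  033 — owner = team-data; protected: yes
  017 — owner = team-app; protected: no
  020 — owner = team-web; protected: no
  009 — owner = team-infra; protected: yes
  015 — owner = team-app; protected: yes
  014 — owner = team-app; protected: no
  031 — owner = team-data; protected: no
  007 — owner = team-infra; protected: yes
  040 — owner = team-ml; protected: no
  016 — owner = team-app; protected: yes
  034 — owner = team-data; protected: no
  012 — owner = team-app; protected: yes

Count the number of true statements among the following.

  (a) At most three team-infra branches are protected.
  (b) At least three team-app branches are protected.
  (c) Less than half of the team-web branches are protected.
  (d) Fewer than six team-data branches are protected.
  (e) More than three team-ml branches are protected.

4

(a) team-infra: |A| = 5, |A ∩ B| = 4; needs |A ∩ B| ≤ 3 — false.
(b) team-app: |A| = 7, |A ∩ B| = 3; needs |A ∩ B| ≥ 3 — true.
(c) team-web: |A| = 8, |A ∩ B| = 3; needs |A ∩ B| < |A ∖ B| — true.
(d) team-data: |A| = 9, |A ∩ B| = 5; needs |A ∩ B| < 6 — true.
(e) team-ml: |A| = 7, |A ∩ B| = 4; needs |A ∩ B| > 3 — true.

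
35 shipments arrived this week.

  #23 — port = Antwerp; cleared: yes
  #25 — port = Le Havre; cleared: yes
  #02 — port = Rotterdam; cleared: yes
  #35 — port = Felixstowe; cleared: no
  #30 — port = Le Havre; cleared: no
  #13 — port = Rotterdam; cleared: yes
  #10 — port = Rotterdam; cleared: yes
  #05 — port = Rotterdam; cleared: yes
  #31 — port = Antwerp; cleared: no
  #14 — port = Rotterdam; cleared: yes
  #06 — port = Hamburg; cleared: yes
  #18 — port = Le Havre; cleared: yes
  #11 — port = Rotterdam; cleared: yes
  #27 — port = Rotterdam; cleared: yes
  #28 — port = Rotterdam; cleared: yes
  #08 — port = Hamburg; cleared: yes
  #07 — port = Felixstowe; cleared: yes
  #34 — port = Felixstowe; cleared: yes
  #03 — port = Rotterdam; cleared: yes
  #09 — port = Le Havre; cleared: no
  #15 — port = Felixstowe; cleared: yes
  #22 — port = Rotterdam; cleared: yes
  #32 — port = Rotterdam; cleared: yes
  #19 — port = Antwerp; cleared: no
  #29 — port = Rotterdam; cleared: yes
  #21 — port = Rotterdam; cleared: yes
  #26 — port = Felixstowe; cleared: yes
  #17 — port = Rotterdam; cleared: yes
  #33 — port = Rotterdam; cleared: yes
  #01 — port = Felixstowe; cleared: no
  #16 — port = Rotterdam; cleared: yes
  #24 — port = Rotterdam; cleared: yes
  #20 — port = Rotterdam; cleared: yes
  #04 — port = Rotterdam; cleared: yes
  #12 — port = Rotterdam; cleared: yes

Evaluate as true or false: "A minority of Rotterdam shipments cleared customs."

False

Truth condition: |A ∩ B| < |A ∖ B|.
|A| = 20, |A ∩ B| = 20, |A ∖ B| = 0.
20 > 0, so the statement is false.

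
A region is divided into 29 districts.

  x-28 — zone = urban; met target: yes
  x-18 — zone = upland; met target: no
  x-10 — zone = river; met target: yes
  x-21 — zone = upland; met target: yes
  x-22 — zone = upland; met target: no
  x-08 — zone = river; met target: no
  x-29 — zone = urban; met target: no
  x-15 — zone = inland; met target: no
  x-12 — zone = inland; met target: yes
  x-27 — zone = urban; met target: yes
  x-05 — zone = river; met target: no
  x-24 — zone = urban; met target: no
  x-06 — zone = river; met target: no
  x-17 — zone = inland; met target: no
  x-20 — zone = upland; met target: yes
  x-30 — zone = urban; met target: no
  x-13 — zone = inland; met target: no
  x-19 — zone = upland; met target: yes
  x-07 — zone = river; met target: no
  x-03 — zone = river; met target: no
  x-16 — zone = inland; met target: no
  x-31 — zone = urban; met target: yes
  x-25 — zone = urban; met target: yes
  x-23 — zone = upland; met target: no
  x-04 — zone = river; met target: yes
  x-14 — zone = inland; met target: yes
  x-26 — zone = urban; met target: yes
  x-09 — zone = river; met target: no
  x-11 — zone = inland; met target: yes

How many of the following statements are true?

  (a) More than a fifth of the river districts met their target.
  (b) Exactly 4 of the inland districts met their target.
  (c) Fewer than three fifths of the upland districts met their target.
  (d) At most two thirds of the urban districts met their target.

(a) river: |A| = 8, |A ∩ B| = 2; needs |A ∩ B| / |A| > 1/5 — true.
(b) inland: |A| = 7, |A ∩ B| = 3; needs |A ∩ B| = 4 — false.
(c) upland: |A| = 6, |A ∩ B| = 3; needs |A ∩ B| / |A| < 3/5 — true.
(d) urban: |A| = 8, |A ∩ B| = 5; needs |A ∩ B| / |A| ≤ 2/3 — true.

3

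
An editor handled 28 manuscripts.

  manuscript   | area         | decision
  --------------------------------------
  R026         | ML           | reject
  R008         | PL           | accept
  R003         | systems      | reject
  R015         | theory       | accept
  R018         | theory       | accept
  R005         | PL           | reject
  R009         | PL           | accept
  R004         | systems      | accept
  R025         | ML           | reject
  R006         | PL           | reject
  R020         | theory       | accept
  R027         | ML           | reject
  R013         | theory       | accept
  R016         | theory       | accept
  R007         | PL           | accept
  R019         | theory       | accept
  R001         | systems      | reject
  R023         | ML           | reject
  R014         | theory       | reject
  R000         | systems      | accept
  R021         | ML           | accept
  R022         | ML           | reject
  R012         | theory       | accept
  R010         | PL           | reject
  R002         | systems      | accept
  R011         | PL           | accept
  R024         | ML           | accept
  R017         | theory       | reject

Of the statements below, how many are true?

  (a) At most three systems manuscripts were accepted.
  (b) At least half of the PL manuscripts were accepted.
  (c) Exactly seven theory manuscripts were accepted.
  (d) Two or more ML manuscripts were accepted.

4

(a) systems: |A| = 5, |A ∩ B| = 3; needs |A ∩ B| ≤ 3 — true.
(b) PL: |A| = 7, |A ∩ B| = 4; needs |A ∩ B| ≥ |A ∖ B| — true.
(c) theory: |A| = 9, |A ∩ B| = 7; needs |A ∩ B| = 7 — true.
(d) ML: |A| = 7, |A ∩ B| = 2; needs |A ∩ B| ≥ 2 — true.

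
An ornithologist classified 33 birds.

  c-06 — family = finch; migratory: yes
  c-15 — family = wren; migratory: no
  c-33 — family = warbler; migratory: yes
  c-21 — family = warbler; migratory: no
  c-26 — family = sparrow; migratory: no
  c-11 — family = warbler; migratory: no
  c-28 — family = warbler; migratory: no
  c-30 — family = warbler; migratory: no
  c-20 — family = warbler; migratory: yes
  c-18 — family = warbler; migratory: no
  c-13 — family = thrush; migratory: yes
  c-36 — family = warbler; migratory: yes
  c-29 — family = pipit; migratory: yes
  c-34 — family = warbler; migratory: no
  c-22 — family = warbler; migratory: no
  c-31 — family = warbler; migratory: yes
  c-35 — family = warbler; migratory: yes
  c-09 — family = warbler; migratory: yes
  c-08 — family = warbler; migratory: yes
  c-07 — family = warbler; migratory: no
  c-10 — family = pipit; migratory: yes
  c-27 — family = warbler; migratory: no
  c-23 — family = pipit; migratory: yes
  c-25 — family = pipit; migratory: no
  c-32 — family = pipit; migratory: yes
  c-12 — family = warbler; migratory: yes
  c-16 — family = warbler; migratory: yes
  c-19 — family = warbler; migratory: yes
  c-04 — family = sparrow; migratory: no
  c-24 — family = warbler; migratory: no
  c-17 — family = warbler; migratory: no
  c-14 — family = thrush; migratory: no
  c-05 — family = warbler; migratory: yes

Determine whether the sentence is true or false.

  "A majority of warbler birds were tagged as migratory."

The determiner here denotes the relation: |A ∩ B| > |A ∖ B|.
|A| = 22, |A ∩ B| = 11, |A ∖ B| = 11.
11 = 11, so the statement is false.

False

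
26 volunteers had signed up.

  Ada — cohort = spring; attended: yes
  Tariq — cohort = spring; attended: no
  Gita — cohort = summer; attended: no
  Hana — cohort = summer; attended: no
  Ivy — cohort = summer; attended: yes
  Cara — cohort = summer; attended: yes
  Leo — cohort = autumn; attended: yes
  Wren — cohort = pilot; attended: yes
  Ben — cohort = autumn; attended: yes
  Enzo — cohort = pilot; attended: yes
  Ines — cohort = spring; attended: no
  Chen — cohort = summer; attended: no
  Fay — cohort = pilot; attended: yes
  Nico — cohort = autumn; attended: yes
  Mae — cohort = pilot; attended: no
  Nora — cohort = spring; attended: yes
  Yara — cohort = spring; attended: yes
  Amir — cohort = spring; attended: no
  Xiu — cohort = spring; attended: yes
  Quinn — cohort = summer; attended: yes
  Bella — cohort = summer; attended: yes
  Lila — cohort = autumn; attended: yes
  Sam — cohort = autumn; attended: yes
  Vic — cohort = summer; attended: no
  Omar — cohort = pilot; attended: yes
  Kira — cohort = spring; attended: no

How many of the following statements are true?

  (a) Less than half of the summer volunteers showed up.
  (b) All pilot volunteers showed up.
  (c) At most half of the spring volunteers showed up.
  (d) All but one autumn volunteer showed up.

1

(a) summer: |A| = 8, |A ∩ B| = 4; needs |A ∩ B| < |A ∖ B| — false.
(b) pilot: |A| = 5, |A ∩ B| = 4; needs A ⊆ B, i.e. every element of A is in B (|A ∖ B| = 0) — false.
(c) spring: |A| = 8, |A ∩ B| = 4; needs |A ∩ B| ≤ |A ∖ B| — true.
(d) autumn: |A| = 5, |A ∩ B| = 5; needs |A ∖ B| = 1 — false.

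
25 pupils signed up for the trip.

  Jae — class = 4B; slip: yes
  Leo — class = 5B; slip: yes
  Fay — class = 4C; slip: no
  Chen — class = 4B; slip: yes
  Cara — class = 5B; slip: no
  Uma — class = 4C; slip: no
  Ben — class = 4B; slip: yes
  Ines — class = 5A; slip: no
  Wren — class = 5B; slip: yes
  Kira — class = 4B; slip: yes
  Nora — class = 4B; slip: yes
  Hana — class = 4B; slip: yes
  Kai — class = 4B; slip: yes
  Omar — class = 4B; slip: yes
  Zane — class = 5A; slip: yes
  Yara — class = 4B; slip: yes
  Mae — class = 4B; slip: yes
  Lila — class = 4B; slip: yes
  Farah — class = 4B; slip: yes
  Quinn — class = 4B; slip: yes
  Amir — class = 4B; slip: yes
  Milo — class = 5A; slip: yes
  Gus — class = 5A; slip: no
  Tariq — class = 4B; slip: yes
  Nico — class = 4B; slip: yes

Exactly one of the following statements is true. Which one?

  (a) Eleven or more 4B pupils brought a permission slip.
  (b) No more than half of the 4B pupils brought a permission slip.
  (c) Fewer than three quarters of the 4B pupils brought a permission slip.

(a)

|A| = 16, |A ∩ B| = 16, |A ∖ B| = 0.
(a) requires |A ∩ B| ≥ 11: true.
(b) requires |A ∩ B| ≤ |A ∖ B|: false.
(c) requires |A ∩ B| / |A| < 3/4: false.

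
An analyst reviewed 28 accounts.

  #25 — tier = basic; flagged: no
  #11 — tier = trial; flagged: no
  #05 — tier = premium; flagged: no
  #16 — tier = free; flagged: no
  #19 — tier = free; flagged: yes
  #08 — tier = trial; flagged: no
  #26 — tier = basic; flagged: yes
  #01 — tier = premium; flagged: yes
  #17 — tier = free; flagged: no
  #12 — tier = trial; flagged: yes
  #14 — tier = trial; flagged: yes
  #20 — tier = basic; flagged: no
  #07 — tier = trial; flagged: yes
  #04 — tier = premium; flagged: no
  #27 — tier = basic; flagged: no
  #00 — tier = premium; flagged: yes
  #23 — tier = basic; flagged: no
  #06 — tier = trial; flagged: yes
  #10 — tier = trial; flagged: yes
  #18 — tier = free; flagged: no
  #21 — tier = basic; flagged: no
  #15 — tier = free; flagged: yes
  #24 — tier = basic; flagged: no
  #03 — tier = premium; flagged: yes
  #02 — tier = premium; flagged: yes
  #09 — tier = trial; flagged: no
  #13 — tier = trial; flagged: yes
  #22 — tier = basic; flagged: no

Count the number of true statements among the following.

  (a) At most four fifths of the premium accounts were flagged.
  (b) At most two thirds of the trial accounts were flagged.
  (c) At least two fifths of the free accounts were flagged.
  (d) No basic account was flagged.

3

(a) premium: |A| = 6, |A ∩ B| = 4; needs |A ∩ B| / |A| ≤ 4/5 — true.
(b) trial: |A| = 9, |A ∩ B| = 6; needs |A ∩ B| / |A| ≤ 2/3 — true.
(c) free: |A| = 5, |A ∩ B| = 2; needs |A ∩ B| / |A| ≥ 2/5 — true.
(d) basic: |A| = 8, |A ∩ B| = 1; needs A ∩ B = ∅ (|A ∩ B| = 0) — false.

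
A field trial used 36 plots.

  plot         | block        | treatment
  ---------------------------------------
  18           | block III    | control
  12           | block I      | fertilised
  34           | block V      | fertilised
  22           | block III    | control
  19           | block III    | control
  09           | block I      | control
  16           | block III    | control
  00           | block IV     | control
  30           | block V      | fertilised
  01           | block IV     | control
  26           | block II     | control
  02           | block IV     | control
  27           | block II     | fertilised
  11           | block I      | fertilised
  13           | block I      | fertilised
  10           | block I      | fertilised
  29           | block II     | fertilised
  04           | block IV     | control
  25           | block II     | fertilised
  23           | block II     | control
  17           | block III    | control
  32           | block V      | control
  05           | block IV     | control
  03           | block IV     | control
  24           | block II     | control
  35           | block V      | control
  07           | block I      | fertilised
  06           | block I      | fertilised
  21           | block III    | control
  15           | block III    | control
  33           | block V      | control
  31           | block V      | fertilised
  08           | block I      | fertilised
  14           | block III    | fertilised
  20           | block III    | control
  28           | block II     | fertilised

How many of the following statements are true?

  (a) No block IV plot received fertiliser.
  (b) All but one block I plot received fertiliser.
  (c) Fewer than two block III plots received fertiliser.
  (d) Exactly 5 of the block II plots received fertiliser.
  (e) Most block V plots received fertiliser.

(a) block IV: |A| = 6, |A ∩ B| = 0; needs A ∩ B = ∅ (|A ∩ B| = 0) — true.
(b) block I: |A| = 8, |A ∩ B| = 7; needs |A ∖ B| = 1 — true.
(c) block III: |A| = 9, |A ∩ B| = 1; needs |A ∩ B| < 2 — true.
(d) block II: |A| = 7, |A ∩ B| = 4; needs |A ∩ B| = 5 — false.
(e) block V: |A| = 6, |A ∩ B| = 3; needs |A ∩ B| > |A ∖ B| — false.

3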